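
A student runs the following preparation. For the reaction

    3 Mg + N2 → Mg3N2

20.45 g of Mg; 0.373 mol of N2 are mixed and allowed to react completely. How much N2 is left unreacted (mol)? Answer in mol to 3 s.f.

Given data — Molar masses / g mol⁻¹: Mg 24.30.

0.0925 mol

n(Mg) = 20.45 / 24.30 = 0.8416 mol
n(N2) = 0.3730 mol
n/ν for Mg = 0.8416/3 = 0.2805
n/ν for N2 = 0.3730/1 = 0.3730
Smallest n/ν is Mg → limiting reagent.
N2 consumed = (1/3) × 0.8416 = 0.2805 mol
N2 remaining = 0.3730 − 0.2805 = 0.09250 mol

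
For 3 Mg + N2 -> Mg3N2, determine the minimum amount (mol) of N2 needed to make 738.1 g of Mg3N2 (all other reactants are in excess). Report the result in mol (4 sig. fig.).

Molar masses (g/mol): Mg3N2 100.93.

n(Mg3N2) = 738.1 / 100.93 = 7.313 mol
n(N2) = (1/1) × 7.313 = 7.313 mol

7.313 mol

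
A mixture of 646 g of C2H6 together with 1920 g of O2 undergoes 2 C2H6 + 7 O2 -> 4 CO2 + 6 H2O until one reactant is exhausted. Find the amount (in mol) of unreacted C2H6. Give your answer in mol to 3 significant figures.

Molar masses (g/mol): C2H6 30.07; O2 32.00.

n(C2H6) = 646.0 / 30.07 = 21.48 mol
n(O2) = 1920 / 32.00 = 60.00 mol
n/ν for C2H6 = 21.48/2 = 10.74
n/ν for O2 = 60.00/7 = 8.571
Smallest n/ν is O2 → limiting reagent.
C2H6 consumed = (2/7) × 60.00 = 17.14 mol
C2H6 remaining = 21.48 − 17.14 = 4.340 mol

4.34 mol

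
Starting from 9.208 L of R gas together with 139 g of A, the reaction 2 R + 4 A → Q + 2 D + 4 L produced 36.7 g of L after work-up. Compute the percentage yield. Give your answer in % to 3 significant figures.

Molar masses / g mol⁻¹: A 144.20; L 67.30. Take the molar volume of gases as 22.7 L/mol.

n(R) = 9.208 / 22.7 = 0.4056 mol
n(A) = 139.0 / 144.20 = 0.9639 mol
n/ν for R = 0.4056/2 = 0.2028
n/ν for A = 0.9639/4 = 0.2410
Smallest n/ν is R → limiting reagent.
theoretical n(L) = (4/2) × 0.4056 = 0.8112 mol → 54.59 g
% yield = 36.7 / 54.59 × 100 = 67.23 %

67.2 %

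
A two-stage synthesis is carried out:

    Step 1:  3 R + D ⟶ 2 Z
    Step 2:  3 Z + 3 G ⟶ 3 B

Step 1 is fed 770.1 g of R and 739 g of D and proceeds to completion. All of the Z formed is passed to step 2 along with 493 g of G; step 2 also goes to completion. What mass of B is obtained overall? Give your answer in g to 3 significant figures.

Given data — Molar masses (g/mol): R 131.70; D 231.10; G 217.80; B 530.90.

Step 1:
n(R) = 770.1 / 131.70 = 5.847 mol
n(D) = 739.0 / 231.10 = 3.198 mol
n/ν → R: 1.949, D: 3.198; R is limiting.
n(Z) produced = (2/3) × 5.847 = 3.898 mol
Step 2:
n(Z) available = 3.898 mol
n(G) = 493.0 / 217.80 = 2.264 mol
n/ν → Z: 1.299, G: 0.7547; G is limiting.
n(B) = (3/3) × 2.264 = 2.264 mol
mass = 2.264 × 530.90 = 1202 g

1200 g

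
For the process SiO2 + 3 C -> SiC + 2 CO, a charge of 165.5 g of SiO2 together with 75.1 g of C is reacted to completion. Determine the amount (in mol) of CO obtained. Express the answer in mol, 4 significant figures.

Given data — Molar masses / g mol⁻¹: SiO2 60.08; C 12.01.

n(SiO2) = 165.5 / 60.08 = 2.755 mol
n(C) = 75.10 / 12.01 = 6.253 mol
n/ν for SiO2 = 2.755/1 = 2.755
n/ν for C = 6.253/3 = 2.084
Smallest n/ν is C → limiting reagent.
n(CO) = (2/3) × 6.253 = 4.169 mol

4.169 mol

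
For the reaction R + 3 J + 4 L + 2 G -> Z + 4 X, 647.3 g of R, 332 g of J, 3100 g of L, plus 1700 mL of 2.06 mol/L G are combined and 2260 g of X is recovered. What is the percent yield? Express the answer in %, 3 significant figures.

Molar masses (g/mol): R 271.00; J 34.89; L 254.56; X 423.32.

n(R) = 647.3 / 271.00 = 2.389 mol
n(J) = 332.0 / 34.89 = 9.516 mol
n(L) = 3100 / 254.56 = 12.18 mol
n(G) = 2.06 × 1700/1000 = 3.502 mol
n/ν → R: 2.389, J: 3.172, L: 3.045, G: 1.751; G is limiting.
theoretical n(X) = (4/2) × 3.502 = 7.004 mol → 2965 g
% yield = 2260 / 2965 × 100 = 76.22 %

76.2 %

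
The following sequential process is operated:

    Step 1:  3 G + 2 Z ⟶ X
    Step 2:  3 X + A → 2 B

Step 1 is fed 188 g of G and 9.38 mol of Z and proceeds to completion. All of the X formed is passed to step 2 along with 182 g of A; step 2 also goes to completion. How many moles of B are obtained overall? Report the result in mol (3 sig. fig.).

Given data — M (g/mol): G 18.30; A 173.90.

2.09 mol

Step 1:
n(G) = 188.0 / 18.30 = 10.27 mol
n(Z) = 9.380 mol
n/ν for G = 10.27/3 = 3.423
n/ν for Z = 9.380/2 = 4.690
Smallest n/ν is G → limiting reagent.
n(X) produced = (1/3) × 10.27 = 3.423 mol
Step 2:
n(X) available = 3.423 mol
n(A) = 182.0 / 173.90 = 1.047 mol
n/ν for X = 3.423/3 = 1.141
n/ν for A = 1.047/1 = 1.047
Smallest n/ν is A → limiting reagent.
n(B) = (2/1) × 1.047 = 2.094 mol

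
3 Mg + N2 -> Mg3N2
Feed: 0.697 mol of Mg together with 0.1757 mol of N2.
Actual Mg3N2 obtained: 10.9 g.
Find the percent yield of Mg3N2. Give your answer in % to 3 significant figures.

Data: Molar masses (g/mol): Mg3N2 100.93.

n(Mg) = 0.6970 mol
n(N2) = 0.1757 mol
n/ν for Mg = 0.6970/3 = 0.2323
n/ν for N2 = 0.1757/1 = 0.1757
Smallest n/ν is N2 → limiting reagent.
theoretical n(Mg3N2) = (1/1) × 0.1757 = 0.1757 mol → 17.73 g
% yield = 10.9 / 17.73 × 100 = 61.48 %

61.5 %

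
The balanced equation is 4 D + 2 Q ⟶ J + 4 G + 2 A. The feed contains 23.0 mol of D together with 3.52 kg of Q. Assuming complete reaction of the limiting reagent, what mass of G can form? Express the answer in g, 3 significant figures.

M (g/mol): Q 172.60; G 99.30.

n(D) = 23.00 mol
n(Q) = 3.520×1000 / 172.60 = 20.39 mol
n/ν for D = 23.00/4 = 5.750
n/ν for Q = 20.39/2 = 10.20
Smallest n/ν is D → limiting reagent.
n(G) = (4/4) × 23.00 = 23.00 mol
mass = 23.00 × 99.30 = 2284 g

2280 g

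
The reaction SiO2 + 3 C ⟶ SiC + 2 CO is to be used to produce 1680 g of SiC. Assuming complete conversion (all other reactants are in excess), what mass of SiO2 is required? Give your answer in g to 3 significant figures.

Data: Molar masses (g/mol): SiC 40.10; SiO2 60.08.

n(SiC) = 1680 / 40.10 = 41.90 mol
n(SiO2) = (1/1) × 41.90 = 41.90 mol
mass = 41.90 × 60.08 = 2517 g

2520 g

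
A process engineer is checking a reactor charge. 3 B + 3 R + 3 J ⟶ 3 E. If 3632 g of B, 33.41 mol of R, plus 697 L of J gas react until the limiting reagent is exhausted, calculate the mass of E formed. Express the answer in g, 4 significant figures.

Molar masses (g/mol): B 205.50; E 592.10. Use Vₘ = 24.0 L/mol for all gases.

10460 g

n(B) = 3632 / 205.50 = 17.67 mol
n(R) = 33.41 mol
n(J) = 697.0 / 24.0 = 29.04 mol
n/ν → B: 5.890, R: 11.14, J: 9.680; B is limiting.
n(E) = (3/3) × 17.67 = 17.67 mol
mass = 17.67 × 592.10 = 10460 g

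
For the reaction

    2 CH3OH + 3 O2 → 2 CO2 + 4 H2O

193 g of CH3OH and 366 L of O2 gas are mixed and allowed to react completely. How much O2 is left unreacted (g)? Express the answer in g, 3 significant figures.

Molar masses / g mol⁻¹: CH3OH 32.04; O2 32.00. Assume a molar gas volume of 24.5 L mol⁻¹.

n(CH3OH) = 193.0 / 32.04 = 6.024 mol
n(O2) = 366.0 / 24.5 = 14.94 mol
n/ν for CH3OH = 6.024/2 = 3.012
n/ν for O2 = 14.94/3 = 4.980
Smallest n/ν is CH3OH → limiting reagent.
O2 consumed = (3/2) × 6.024 = 9.036 mol
O2 remaining = 14.94 − 9.036 = 5.904 mol
mass = 5.904 × 32.00 = 188.9 g

189 g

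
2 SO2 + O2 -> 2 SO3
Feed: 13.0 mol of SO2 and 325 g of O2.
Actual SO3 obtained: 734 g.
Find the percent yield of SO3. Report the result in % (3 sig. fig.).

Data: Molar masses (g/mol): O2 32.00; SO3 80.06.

n(SO2) = 13.00 mol
n(O2) = 325.0 / 32.00 = 10.16 mol
n/ν → SO2: 6.500, O2: 10.16; SO2 is limiting.
theoretical n(SO3) = (2/2) × 13.00 = 13.00 mol → 1041 g
% yield = 734 / 1041 × 100 = 70.51 %

70.5 %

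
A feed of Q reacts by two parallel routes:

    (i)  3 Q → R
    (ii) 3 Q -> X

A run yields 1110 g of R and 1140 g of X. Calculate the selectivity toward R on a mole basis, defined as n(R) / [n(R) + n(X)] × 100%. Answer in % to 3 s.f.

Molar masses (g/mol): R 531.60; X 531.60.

n(R) = 1110 / 531.60 = 2.088 mol
n(X) = 1140 / 531.60 = 2.144 mol
selectivity = 2.088/(2.088+2.144) × 100 = 49.34 %

49.3 %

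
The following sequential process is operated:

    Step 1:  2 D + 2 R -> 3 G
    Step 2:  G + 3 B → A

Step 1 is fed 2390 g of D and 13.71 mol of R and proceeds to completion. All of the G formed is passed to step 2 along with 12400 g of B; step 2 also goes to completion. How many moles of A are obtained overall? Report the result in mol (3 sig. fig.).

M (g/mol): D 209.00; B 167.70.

Step 1:
n(D) = 2390 / 209.00 = 11.44 mol
n(R) = 13.71 mol
n/ν for D = 11.44/2 = 5.720
n/ν for R = 13.71/2 = 6.855
Smallest n/ν is D → limiting reagent.
n(G) produced = (3/2) × 11.44 = 17.16 mol
Step 2:
n(G) available = 17.16 mol
n(B) = 12400 / 167.70 = 73.94 mol
n/ν for G = 17.16/1 = 17.16
n/ν for B = 73.94/3 = 24.65
Smallest n/ν is G → limiting reagent.
n(A) = (1/1) × 17.16 = 17.16 mol

17.2 mol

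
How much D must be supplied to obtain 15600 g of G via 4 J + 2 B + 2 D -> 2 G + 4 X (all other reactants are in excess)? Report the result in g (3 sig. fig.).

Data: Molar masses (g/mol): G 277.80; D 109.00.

6120 g

n(G) = 15600 / 277.80 = 56.16 mol
n(D) = (2/2) × 56.16 = 56.16 mol
mass = 56.16 × 109.00 = 6121 g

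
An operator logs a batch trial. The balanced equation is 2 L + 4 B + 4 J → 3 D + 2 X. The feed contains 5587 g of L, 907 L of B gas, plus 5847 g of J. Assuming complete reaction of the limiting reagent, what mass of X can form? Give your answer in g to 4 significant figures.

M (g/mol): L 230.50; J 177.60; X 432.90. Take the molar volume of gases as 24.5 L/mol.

n(L) = 5587 / 230.50 = 24.24 mol
n(B) = 907.0 / 24.5 = 37.02 mol
n(J) = 5847 / 177.60 = 32.92 mol
n/ν → L: 12.12, B: 9.255, J: 8.230; J is limiting.
n(X) = (2/4) × 32.92 = 16.46 mol
mass = 16.46 × 432.90 = 7126 g

7126 g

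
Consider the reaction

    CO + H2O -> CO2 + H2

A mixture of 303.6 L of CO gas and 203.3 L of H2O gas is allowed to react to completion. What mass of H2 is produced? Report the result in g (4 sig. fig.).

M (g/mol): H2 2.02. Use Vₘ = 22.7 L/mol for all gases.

n(CO) = 303.6 / 22.7 = 13.37 mol
n(H2O) = 203.3 / 22.7 = 8.956 mol
n/ν for CO = 13.37/1 = 13.37
n/ν for H2O = 8.956/1 = 8.956
Smallest n/ν is H2O → limiting reagent.
n(H2) = (1/1) × 8.956 = 8.956 mol
mass = 8.956 × 2.02 = 18.09 g

18.09 g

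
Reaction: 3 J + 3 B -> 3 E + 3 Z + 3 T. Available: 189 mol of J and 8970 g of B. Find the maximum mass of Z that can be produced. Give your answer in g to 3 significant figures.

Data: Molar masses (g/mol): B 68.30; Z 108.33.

14200 g

n(J) = 189.0 mol
n(B) = 8970 / 68.30 = 131.3 mol
n/ν → J: 63.00, B: 43.77; B is limiting.
n(Z) = (3/3) × 131.3 = 131.3 mol
mass = 131.3 × 108.33 = 14220 g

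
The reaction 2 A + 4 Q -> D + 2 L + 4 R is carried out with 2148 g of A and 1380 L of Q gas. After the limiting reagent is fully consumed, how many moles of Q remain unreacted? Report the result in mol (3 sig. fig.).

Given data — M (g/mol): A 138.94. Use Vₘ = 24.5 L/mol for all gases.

n(A) = 2148 / 138.94 = 15.46 mol
n(Q) = 1380 / 24.5 = 56.33 mol
n/ν for A = 15.46/2 = 7.730
n/ν for Q = 56.33/4 = 14.08
Smallest n/ν is A → limiting reagent.
Q consumed = (4/2) × 15.46 = 30.92 mol
Q remaining = 56.33 − 30.92 = 25.41 mol

25.4 mol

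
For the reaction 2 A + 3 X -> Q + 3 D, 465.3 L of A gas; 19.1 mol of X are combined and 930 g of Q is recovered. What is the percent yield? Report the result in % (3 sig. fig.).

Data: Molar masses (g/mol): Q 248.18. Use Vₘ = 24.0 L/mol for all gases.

58.9 %

n(A) = 465.3 / 24.0 = 19.39 mol
n(X) = 19.10 mol
n/ν for A = 19.39/2 = 9.695
n/ν for X = 19.10/3 = 6.367
Smallest n/ν is X → limiting reagent.
theoretical n(Q) = (1/3) × 19.10 = 6.367 mol → 1580 g
% yield = 930 / 1580 × 100 = 58.86 %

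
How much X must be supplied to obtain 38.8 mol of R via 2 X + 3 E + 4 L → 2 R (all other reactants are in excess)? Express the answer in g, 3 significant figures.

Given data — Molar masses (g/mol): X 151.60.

n(R) = 38.80 mol
n(X) = (2/2) × 38.80 = 38.80 mol
mass = 38.80 × 151.60 = 5882 g

5880 g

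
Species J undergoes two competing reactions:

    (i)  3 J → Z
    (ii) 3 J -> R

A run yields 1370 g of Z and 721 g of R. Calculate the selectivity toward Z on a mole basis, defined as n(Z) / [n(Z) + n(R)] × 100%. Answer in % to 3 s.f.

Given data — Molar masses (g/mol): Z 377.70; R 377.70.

65.5 %

n(Z) = 1370 / 377.70 = 3.627 mol
n(R) = 721 / 377.70 = 1.909 mol
selectivity = 3.627/(3.627+1.909) × 100 = 65.52 %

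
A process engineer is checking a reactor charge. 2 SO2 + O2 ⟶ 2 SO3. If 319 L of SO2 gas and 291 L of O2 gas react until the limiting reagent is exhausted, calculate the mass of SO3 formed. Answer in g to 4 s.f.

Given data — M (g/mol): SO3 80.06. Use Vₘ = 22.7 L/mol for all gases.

n(SO2) = 319.0 / 22.7 = 14.05 mol
n(O2) = 291.0 / 22.7 = 12.82 mol
n/ν → SO2: 7.025, O2: 12.82; SO2 is limiting.
n(SO3) = (2/2) × 14.05 = 14.05 mol
mass = 14.05 × 80.06 = 1125 g

1125 g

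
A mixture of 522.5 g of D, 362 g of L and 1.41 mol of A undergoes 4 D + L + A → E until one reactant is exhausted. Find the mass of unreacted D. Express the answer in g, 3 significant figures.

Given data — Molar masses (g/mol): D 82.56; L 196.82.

56.9 g

n(D) = 522.5 / 82.56 = 6.329 mol
n(L) = 362.0 / 196.82 = 1.839 mol
n(A) = 1.410 mol
n/ν for D = 6.329/4 = 1.582
n/ν for L = 1.839/1 = 1.839
n/ν for A = 1.410/1 = 1.410
Smallest n/ν is A → limiting reagent.
D consumed = (4/1) × 1.410 = 5.640 mol
D remaining = 6.329 − 5.640 = 0.6890 mol
mass = 0.6890 × 82.56 = 56.88 g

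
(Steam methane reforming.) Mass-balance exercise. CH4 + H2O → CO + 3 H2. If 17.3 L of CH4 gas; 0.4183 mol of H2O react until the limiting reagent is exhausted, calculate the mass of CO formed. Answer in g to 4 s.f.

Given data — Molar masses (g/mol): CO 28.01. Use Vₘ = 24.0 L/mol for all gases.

n(CH4) = 17.30 / 24.0 = 0.7208 mol
n(H2O) = 0.4183 mol
n/ν for CH4 = 0.7208/1 = 0.7208
n/ν for H2O = 0.4183/1 = 0.4183
Smallest n/ν is H2O → limiting reagent.
n(CO) = (1/1) × 0.4183 = 0.4183 mol
mass = 0.4183 × 28.01 = 11.72 g

11.72 g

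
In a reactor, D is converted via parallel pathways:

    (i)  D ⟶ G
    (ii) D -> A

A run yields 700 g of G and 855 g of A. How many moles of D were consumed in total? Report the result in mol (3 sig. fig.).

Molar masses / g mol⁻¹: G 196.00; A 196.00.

7.93 mol

n(G) = 700 / 196.00 = 3.571 mol
n(A) = 855 / 196.00 = 4.362 mol
n(D) via (i) = (1/1)×3.571 = 3.571 mol
n(D) via (ii) = (1/1)×4.362 = 4.362 mol
total n(D) = 3.571 + 4.362 = 7.933 mol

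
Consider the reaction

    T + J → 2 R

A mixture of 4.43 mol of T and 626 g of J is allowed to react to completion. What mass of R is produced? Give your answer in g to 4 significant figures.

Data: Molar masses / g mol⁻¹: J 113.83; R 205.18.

n(T) = 4.430 mol
n(J) = 626.0 / 113.83 = 5.499 mol
n/ν for T = 4.430/1 = 4.430
n/ν for J = 5.499/1 = 5.499
Smallest n/ν is T → limiting reagent.
n(R) = (2/1) × 4.430 = 8.860 mol
mass = 8.860 × 205.18 = 1818 g

1818 g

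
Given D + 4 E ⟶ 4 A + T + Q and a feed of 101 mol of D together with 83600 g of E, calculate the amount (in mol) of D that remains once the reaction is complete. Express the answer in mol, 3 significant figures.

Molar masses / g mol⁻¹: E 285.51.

27.8 mol

n(D) = 101.0 mol
n(E) = 83600 / 285.51 = 292.8 mol
n/ν → D: 101.0, E: 73.20; E is limiting.
D consumed = (1/4) × 292.8 = 73.20 mol
D remaining = 101.0 − 73.20 = 27.80 mol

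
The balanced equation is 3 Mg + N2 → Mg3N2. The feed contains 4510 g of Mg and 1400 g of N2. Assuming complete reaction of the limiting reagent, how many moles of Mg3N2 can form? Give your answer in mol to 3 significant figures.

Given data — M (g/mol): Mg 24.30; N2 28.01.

50.0 mol

n(Mg) = 4510 / 24.30 = 185.6 mol
n(N2) = 1400 / 28.01 = 49.98 mol
n/ν for Mg = 185.6/3 = 61.87
n/ν for N2 = 49.98/1 = 49.98
Smallest n/ν is N2 → limiting reagent.
n(Mg3N2) = (1/1) × 49.98 = 49.98 mol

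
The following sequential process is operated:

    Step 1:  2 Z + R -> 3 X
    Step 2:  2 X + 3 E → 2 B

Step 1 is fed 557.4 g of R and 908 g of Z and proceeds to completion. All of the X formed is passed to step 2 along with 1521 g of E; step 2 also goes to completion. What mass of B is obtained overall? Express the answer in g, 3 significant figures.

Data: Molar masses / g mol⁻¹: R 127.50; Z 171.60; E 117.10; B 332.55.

2640 g

Step 1:
n(R) = 557.4 / 127.50 = 4.372 mol
n(Z) = 908.0 / 171.60 = 5.291 mol
n/ν for R = 4.372/1 = 4.372
n/ν for Z = 5.291/2 = 2.646
Smallest n/ν is Z → limiting reagent.
n(X) produced = (3/2) × 5.291 = 7.937 mol
Step 2:
n(X) available = 7.937 mol
n(E) = 1521 / 117.10 = 12.99 mol
n/ν for X = 7.937/2 = 3.969
n/ν for E = 12.99/3 = 4.330
Smallest n/ν is X → limiting reagent.
n(B) = (2/2) × 7.937 = 7.937 mol
mass = 7.937 × 332.55 = 2639 g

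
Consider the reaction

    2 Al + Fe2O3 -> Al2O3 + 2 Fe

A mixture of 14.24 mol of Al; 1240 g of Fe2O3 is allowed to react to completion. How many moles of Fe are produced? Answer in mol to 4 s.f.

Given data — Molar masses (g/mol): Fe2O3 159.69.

n(Al) = 14.24 mol
n(Fe2O3) = 1240 / 159.69 = 7.765 mol
n/ν → Al: 7.120, Fe2O3: 7.765; Al is limiting.
n(Fe) = (2/2) × 14.24 = 14.24 mol

14.24 mol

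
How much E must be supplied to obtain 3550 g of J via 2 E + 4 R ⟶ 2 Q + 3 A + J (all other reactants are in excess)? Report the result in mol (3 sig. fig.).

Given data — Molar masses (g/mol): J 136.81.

n(J) = 3550 / 136.81 = 25.95 mol
n(E) = (2/1) × 25.95 = 51.90 mol

51.9 mol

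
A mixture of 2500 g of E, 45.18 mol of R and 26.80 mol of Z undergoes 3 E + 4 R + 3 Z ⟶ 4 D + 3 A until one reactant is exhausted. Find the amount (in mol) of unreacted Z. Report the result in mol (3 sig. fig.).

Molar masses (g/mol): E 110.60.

4.20 mol

n(E) = 2500 / 110.60 = 22.60 mol
n(R) = 45.18 mol
n(Z) = 26.80 mol
n/ν for E = 22.60/3 = 7.533
n/ν for R = 45.18/4 = 11.30
n/ν for Z = 26.80/3 = 8.933
Smallest n/ν is E → limiting reagent.
Z consumed = (3/3) × 22.60 = 22.60 mol
Z remaining = 26.80 − 22.60 = 4.200 mol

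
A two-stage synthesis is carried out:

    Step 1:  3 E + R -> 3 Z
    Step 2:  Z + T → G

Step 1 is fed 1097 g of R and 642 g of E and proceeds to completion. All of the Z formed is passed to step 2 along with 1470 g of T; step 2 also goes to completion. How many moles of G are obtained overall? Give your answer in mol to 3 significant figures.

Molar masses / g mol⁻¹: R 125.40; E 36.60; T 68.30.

Step 1:
n(R) = 1097 / 125.40 = 8.748 mol
n(E) = 642.0 / 36.60 = 17.54 mol
n/ν for R = 8.748/1 = 8.748
n/ν for E = 17.54/3 = 5.847
Smallest n/ν is E → limiting reagent.
n(Z) produced = (3/3) × 17.54 = 17.54 mol
Step 2:
n(Z) available = 17.54 mol
n(T) = 1470 / 68.30 = 21.52 mol
n/ν for Z = 17.54/1 = 17.54
n/ν for T = 21.52/1 = 21.52
Smallest n/ν is Z → limiting reagent.
n(G) = (1/1) × 17.54 = 17.54 mol

17.5 mol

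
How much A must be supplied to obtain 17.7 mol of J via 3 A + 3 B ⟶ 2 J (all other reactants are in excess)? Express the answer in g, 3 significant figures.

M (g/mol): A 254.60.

n(J) = 17.70 mol
n(A) = (3/2) × 17.70 = 26.55 mol
mass = 26.55 × 254.60 = 6760 g

6760 g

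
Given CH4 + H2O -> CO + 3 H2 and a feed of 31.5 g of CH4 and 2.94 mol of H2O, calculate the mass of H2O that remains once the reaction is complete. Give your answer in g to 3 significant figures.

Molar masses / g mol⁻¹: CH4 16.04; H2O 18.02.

n(CH4) = 31.50 / 16.04 = 1.964 mol
n(H2O) = 2.940 mol
n/ν → CH4: 1.964, H2O: 2.940; CH4 is limiting.
H2O consumed = (1/1) × 1.964 = 1.964 mol
H2O remaining = 2.940 − 1.964 = 0.9760 mol
mass = 0.9760 × 18.02 = 17.59 g

17.6 g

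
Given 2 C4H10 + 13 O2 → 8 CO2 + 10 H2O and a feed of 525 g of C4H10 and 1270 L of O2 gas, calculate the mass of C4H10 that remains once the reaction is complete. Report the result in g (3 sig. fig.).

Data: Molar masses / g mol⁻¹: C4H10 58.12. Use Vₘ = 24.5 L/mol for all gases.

61.5 g

n(C4H10) = 525.0 / 58.12 = 9.033 mol
n(O2) = 1270 / 24.5 = 51.84 mol
n/ν for C4H10 = 9.033/2 = 4.517
n/ν for O2 = 51.84/13 = 3.988
Smallest n/ν is O2 → limiting reagent.
C4H10 consumed = (2/13) × 51.84 = 7.975 mol
C4H10 remaining = 9.033 − 7.975 = 1.058 mol
mass = 1.058 × 58.12 = 61.49 g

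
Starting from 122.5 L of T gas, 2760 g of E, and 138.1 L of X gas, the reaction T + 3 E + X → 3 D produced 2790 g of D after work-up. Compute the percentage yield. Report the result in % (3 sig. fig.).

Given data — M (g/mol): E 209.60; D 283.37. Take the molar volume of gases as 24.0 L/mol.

74.8 %

n(T) = 122.5 / 24.0 = 5.104 mol
n(E) = 2760 / 209.60 = 13.17 mol
n(X) = 138.1 / 24.0 = 5.754 mol
n/ν for T = 5.104/1 = 5.104
n/ν for E = 13.17/3 = 4.390
n/ν for X = 5.754/1 = 5.754
Smallest n/ν is E → limiting reagent.
theoretical n(D) = (3/3) × 13.17 = 13.17 mol → 3732 g
% yield = 2790 / 3732 × 100 = 74.76 %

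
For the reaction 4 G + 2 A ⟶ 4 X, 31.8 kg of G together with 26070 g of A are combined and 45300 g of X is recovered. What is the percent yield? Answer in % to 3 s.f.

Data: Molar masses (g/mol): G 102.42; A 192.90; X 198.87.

84.3 %

n(G) = 31.80×1000 / 102.42 = 310.5 mol
n(A) = 26070 / 192.90 = 135.1 mol
n/ν for G = 310.5/4 = 77.63
n/ν for A = 135.1/2 = 67.55
Smallest n/ν is A → limiting reagent.
theoretical n(X) = (4/2) × 135.1 = 270.2 mol → 53730 g
% yield = 45300 / 53730 × 100 = 84.31 %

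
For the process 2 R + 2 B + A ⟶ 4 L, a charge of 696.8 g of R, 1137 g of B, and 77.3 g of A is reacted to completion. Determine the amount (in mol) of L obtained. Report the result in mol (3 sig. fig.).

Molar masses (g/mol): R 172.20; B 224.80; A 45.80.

n(R) = 696.8 / 172.20 = 4.046 mol
n(B) = 1137 / 224.80 = 5.058 mol
n(A) = 77.30 / 45.80 = 1.688 mol
n/ν → R: 2.023, B: 2.529, A: 1.688; A is limiting.
n(L) = (4/1) × 1.688 = 6.752 mol

6.75 mol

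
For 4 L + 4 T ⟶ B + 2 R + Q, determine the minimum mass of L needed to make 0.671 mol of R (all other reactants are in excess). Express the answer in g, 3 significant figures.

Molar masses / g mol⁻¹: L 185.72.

249 g

n(R) = 0.6710 mol
n(L) = (4/2) × 0.6710 = 1.342 mol
mass = 1.342 × 185.72 = 249.2 g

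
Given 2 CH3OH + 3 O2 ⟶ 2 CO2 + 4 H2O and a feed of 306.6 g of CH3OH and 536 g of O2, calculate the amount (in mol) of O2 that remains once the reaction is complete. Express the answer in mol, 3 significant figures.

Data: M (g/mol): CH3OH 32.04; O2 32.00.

2.40 mol

n(CH3OH) = 306.6 / 32.04 = 9.569 mol
n(O2) = 536.0 / 32.00 = 16.75 mol
n/ν → CH3OH: 4.785, O2: 5.583; CH3OH is limiting.
O2 consumed = (3/2) × 9.569 = 14.35 mol
O2 remaining = 16.75 − 14.35 = 2.400 mol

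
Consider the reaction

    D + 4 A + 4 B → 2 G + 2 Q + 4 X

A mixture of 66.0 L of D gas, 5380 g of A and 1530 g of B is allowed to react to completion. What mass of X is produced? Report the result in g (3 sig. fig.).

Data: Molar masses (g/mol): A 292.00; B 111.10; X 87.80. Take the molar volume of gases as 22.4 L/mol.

n(D) = 66.00 / 22.4 = 2.946 mol
n(A) = 5380 / 292.00 = 18.42 mol
n(B) = 1530 / 111.10 = 13.77 mol
n/ν for D = 2.946/1 = 2.946
n/ν for A = 18.42/4 = 4.605
n/ν for B = 13.77/4 = 3.443
Smallest n/ν is D → limiting reagent.
n(X) = (4/1) × 2.946 = 11.78 mol
mass = 11.78 × 87.80 = 1034 g

1030 g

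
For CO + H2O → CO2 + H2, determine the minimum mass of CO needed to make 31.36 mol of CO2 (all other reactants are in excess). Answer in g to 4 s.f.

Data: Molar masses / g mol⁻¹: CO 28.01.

n(CO2) = 31.36 mol
n(CO) = (1/1) × 31.36 = 31.36 mol
mass = 31.36 × 28.01 = 878.4 g

878.4 g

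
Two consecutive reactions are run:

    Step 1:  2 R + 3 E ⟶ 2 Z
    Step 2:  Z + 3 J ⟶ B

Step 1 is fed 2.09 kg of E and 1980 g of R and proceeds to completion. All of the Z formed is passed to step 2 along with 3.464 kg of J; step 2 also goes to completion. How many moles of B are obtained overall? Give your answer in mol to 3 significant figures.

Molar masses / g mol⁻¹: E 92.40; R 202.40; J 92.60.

Step 1:
n(E) = 2.090×1000 / 92.40 = 22.62 mol
n(R) = 1980 / 202.40 = 9.783 mol
n/ν → E: 7.540, R: 4.892; R is limiting.
n(Z) produced = (2/2) × 9.783 = 9.783 mol
Step 2:
n(Z) available = 9.783 mol
n(J) = 3.464×1000 / 92.60 = 37.41 mol
n/ν → Z: 9.783, J: 12.47; Z is limiting.
n(B) = (1/1) × 9.783 = 9.783 mol

9.78 mol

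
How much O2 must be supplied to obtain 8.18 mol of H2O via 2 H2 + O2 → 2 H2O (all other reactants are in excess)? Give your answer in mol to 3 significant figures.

n(H2O) = 8.180 mol
n(O2) = (1/2) × 8.180 = 4.090 mol

4.09 mol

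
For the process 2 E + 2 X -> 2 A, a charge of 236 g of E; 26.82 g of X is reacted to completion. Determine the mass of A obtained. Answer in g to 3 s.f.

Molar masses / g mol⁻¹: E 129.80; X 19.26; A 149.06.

208 g

n(E) = 236.0 / 129.80 = 1.818 mol
n(X) = 26.82 / 19.26 = 1.393 mol
n/ν → E: 0.9090, X: 0.6965; X is limiting.
n(A) = (2/2) × 1.393 = 1.393 mol
mass = 1.393 × 149.06 = 207.6 g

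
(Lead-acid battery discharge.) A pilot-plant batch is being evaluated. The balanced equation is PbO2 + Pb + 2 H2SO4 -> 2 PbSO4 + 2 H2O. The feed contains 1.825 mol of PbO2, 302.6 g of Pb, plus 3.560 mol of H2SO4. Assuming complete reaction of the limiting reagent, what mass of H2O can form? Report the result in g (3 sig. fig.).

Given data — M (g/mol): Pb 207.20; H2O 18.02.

52.6 g

n(PbO2) = 1.825 mol
n(Pb) = 302.6 / 207.20 = 1.460 mol
n(H2SO4) = 3.560 mol
n/ν → PbO2: 1.825, Pb: 1.460, H2SO4: 1.780; Pb is limiting.
n(H2O) = (2/1) × 1.460 = 2.920 mol
mass = 2.920 × 18.02 = 52.62 g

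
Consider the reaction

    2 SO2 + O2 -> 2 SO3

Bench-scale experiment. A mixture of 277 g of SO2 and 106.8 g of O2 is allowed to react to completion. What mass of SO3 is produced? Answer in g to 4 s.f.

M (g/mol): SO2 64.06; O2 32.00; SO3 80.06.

346.2 g

n(SO2) = 277.0 / 64.06 = 4.324 mol
n(O2) = 106.8 / 32.00 = 3.338 mol
n/ν for SO2 = 4.324/2 = 2.162
n/ν for O2 = 3.338/1 = 3.338
Smallest n/ν is SO2 → limiting reagent.
n(SO3) = (2/2) × 4.324 = 4.324 mol
mass = 4.324 × 80.06 = 346.2 g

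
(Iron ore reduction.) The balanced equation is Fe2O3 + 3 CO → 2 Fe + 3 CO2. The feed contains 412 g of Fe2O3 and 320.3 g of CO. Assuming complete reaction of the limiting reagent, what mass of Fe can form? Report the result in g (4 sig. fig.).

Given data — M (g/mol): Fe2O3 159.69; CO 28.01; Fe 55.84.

n(Fe2O3) = 412.0 / 159.69 = 2.580 mol
n(CO) = 320.3 / 28.01 = 11.44 mol
n/ν for Fe2O3 = 2.580/1 = 2.580
n/ν for CO = 11.44/3 = 3.813
Smallest n/ν is Fe2O3 → limiting reagent.
n(Fe) = (2/1) × 2.580 = 5.160 mol
mass = 5.160 × 55.84 = 288.1 g

288.1 g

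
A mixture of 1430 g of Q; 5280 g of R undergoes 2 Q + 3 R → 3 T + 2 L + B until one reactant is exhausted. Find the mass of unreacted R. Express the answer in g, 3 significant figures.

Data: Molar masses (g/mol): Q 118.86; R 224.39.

1230 g

n(Q) = 1430 / 118.86 = 12.03 mol
n(R) = 5280 / 224.39 = 23.53 mol
n/ν → Q: 6.015, R: 7.843; Q is limiting.
R consumed = (3/2) × 12.03 = 18.05 mol
R remaining = 23.53 − 18.05 = 5.480 mol
mass = 5.480 × 224.39 = 1230 g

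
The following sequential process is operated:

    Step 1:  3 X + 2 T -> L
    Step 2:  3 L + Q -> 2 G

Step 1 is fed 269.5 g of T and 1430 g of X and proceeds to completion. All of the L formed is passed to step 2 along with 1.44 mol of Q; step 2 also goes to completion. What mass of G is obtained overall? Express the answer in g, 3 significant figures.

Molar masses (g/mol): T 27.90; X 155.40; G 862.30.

Step 1:
n(T) = 269.5 / 27.90 = 9.659 mol
n(X) = 1430 / 155.40 = 9.202 mol
n/ν for T = 9.659/2 = 4.830
n/ν for X = 9.202/3 = 3.067
Smallest n/ν is X → limiting reagent.
n(L) produced = (1/3) × 9.202 = 3.067 mol
Step 2:
n(L) available = 3.067 mol
n(Q) = 1.440 mol
n/ν for L = 3.067/3 = 1.022
n/ν for Q = 1.440/1 = 1.440
Smallest n/ν is L → limiting reagent.
n(G) = (2/3) × 3.067 = 2.045 mol
mass = 2.045 × 862.30 = 1763 g

1760 g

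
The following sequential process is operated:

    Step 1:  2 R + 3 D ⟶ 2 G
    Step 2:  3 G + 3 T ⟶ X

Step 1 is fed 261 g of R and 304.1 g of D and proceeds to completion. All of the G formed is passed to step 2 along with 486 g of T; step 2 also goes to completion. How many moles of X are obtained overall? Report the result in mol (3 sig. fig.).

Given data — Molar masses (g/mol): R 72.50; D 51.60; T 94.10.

1.20 mol

Step 1:
n(R) = 261.0 / 72.50 = 3.600 mol
n(D) = 304.1 / 51.60 = 5.893 mol
n/ν for R = 3.600/2 = 1.800
n/ν for D = 5.893/3 = 1.964
Smallest n/ν is R → limiting reagent.
n(G) produced = (2/2) × 3.600 = 3.600 mol
Step 2:
n(G) available = 3.600 mol
n(T) = 486.0 / 94.10 = 5.165 mol
n/ν for G = 3.600/3 = 1.200
n/ν for T = 5.165/3 = 1.722
Smallest n/ν is G → limiting reagent.
n(X) = (1/3) × 3.600 = 1.200 mol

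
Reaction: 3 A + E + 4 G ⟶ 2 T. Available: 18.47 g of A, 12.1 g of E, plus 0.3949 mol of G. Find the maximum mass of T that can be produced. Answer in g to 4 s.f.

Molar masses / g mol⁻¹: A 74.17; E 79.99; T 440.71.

73.16 g

n(A) = 18.47 / 74.17 = 0.2490 mol
n(E) = 12.10 / 79.99 = 0.1513 mol
n(G) = 0.3949 mol
n/ν for A = 0.2490/3 = 0.08300
n/ν for E = 0.1513/1 = 0.1513
n/ν for G = 0.3949/4 = 0.09873
Smallest n/ν is A → limiting reagent.
n(T) = (2/3) × 0.2490 = 0.1660 mol
mass = 0.1660 × 440.71 = 73.16 g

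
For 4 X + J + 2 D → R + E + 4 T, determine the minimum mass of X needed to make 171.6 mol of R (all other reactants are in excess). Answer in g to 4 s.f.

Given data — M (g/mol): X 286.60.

196700 g

n(R) = 171.6 mol
n(X) = (4/1) × 171.6 = 686.4 mol
mass = 686.4 × 286.60 = 196700 g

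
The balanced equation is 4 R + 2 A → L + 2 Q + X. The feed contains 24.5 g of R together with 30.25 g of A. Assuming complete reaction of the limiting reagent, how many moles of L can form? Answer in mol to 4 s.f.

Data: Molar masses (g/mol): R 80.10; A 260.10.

0.05815 mol

n(R) = 24.50 / 80.10 = 0.3059 mol
n(A) = 30.25 / 260.10 = 0.1163 mol
n/ν for R = 0.3059/4 = 0.07648
n/ν for A = 0.1163/2 = 0.05815
Smallest n/ν is A → limiting reagent.
n(L) = (1/2) × 0.1163 = 0.05815 mol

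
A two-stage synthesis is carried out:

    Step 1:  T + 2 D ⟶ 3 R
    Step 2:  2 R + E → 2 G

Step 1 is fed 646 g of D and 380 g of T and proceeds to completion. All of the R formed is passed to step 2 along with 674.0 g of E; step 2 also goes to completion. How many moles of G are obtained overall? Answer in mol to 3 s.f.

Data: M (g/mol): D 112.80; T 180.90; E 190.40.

Step 1:
n(D) = 646.0 / 112.80 = 5.727 mol
n(T) = 380.0 / 180.90 = 2.101 mol
n/ν → D: 2.864, T: 2.101; T is limiting.
n(R) produced = (3/1) × 2.101 = 6.303 mol
Step 2:
n(R) available = 6.303 mol
n(E) = 674.0 / 190.40 = 3.540 mol
n/ν → R: 3.152, E: 3.540; R is limiting.
n(G) = (2/2) × 6.303 = 6.303 mol

6.30 mol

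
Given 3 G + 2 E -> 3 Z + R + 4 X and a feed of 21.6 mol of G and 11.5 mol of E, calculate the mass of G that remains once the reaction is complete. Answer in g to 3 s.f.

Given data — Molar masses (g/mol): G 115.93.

504 g

n(G) = 21.60 mol
n(E) = 11.50 mol
n/ν for G = 21.60/3 = 7.200
n/ν for E = 11.50/2 = 5.750
Smallest n/ν is E → limiting reagent.
G consumed = (3/2) × 11.50 = 17.25 mol
G remaining = 21.60 − 17.25 = 4.350 mol
mass = 4.350 × 115.93 = 504.3 g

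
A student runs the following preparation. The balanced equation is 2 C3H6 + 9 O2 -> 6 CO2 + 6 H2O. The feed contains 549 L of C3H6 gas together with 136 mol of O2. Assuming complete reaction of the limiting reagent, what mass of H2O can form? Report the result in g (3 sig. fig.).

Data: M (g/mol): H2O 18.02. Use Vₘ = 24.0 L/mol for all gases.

n(C3H6) = 549.0 / 24.0 = 22.88 mol
n(O2) = 136.0 mol
n/ν for C3H6 = 22.88/2 = 11.44
n/ν for O2 = 136.0/9 = 15.11
Smallest n/ν is C3H6 → limiting reagent.
n(H2O) = (6/2) × 22.88 = 68.64 mol
mass = 68.64 × 18.02 = 1237 g

1240 g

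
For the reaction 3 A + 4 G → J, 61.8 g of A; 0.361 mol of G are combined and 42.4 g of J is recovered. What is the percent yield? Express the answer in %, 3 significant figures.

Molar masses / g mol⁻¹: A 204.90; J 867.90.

n(A) = 61.80 / 204.90 = 0.3016 mol
n(G) = 0.3610 mol
n/ν → A: 0.1005, G: 0.09025; G is limiting.
theoretical n(J) = (1/4) × 0.3610 = 0.09025 mol → 78.33 g
% yield = 42.4 / 78.33 × 100 = 54.13 %

54.1 %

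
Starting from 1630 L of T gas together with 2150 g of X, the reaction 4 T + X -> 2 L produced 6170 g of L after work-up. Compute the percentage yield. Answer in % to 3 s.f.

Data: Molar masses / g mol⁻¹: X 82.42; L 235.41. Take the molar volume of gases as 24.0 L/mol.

77.2 %

n(T) = 1630 / 24.0 = 67.92 mol
n(X) = 2150 / 82.42 = 26.09 mol
n/ν for T = 67.92/4 = 16.98
n/ν for X = 26.09/1 = 26.09
Smallest n/ν is T → limiting reagent.
theoretical n(L) = (2/4) × 67.92 = 33.96 mol → 7995 g
% yield = 6170 / 7995 × 100 = 77.17 %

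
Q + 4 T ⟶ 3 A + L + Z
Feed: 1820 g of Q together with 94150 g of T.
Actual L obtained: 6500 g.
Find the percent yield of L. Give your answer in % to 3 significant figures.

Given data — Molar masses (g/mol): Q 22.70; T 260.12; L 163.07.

n(Q) = 1820 / 22.70 = 80.18 mol
n(T) = 94150 / 260.12 = 361.9 mol
n/ν for Q = 80.18/1 = 80.18
n/ν for T = 361.9/4 = 90.48
Smallest n/ν is Q → limiting reagent.
theoretical n(L) = (1/1) × 80.18 = 80.18 mol → 13070 g
% yield = 6500 / 13070 × 100 = 49.73 %

49.7 %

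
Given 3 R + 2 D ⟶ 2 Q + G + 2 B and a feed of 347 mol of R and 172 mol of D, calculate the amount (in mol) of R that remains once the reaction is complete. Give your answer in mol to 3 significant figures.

89.0 mol

n(R) = 347.0 mol
n(D) = 172.0 mol
n/ν for R = 347.0/3 = 115.7
n/ν for D = 172.0/2 = 86.00
Smallest n/ν is D → limiting reagent.
R consumed = (3/2) × 172.0 = 258.0 mol
R remaining = 347.0 − 258.0 = 89.00 mol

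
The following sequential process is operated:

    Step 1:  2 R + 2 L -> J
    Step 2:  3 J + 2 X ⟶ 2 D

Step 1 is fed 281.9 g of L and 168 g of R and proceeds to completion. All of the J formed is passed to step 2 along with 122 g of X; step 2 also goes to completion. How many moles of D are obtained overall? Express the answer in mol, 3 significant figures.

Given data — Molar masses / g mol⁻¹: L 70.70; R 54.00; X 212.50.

Step 1:
n(L) = 281.9 / 70.70 = 3.987 mol
n(R) = 168.0 / 54.00 = 3.111 mol
n/ν for L = 3.987/2 = 1.994
n/ν for R = 3.111/2 = 1.556
Smallest n/ν is R → limiting reagent.
n(J) produced = (1/2) × 3.111 = 1.556 mol
Step 2:
n(J) available = 1.556 mol
n(X) = 122.0 / 212.50 = 0.5741 mol
n/ν for J = 1.556/3 = 0.5187
n/ν for X = 0.5741/2 = 0.2871
Smallest n/ν is X → limiting reagent.
n(D) = (2/2) × 0.5741 = 0.5741 mol

0.574 mol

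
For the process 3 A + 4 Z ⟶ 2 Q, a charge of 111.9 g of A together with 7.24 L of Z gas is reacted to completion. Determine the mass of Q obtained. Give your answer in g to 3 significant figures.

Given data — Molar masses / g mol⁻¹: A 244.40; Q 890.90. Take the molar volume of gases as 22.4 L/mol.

n(A) = 111.9 / 244.40 = 0.4579 mol
n(Z) = 7.240 / 22.4 = 0.3232 mol
n/ν → A: 0.1526, Z: 0.08080; Z is limiting.
n(Q) = (2/4) × 0.3232 = 0.1616 mol
mass = 0.1616 × 890.90 = 144.0 g

144 g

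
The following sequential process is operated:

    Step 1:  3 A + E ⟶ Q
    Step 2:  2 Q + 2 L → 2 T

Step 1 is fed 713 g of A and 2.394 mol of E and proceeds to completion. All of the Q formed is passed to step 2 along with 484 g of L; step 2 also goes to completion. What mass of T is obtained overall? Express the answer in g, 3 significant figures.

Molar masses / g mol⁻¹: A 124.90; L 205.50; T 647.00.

Step 1:
n(A) = 713.0 / 124.90 = 5.709 mol
n(E) = 2.394 mol
n/ν for A = 5.709/3 = 1.903
n/ν for E = 2.394/1 = 2.394
Smallest n/ν is A → limiting reagent.
n(Q) produced = (1/3) × 5.709 = 1.903 mol
Step 2:
n(Q) available = 1.903 mol
n(L) = 484.0 / 205.50 = 2.355 mol
n/ν for Q = 1.903/2 = 0.9515
n/ν for L = 2.355/2 = 1.178
Smallest n/ν is Q → limiting reagent.
n(T) = (2/2) × 1.903 = 1.903 mol
mass = 1.903 × 647.00 = 1231 g

1230 g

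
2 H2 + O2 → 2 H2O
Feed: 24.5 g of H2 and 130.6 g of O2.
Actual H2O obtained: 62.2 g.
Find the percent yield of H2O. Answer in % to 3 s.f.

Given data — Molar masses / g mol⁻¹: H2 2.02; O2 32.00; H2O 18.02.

n(H2) = 24.50 / 2.02 = 12.13 mol
n(O2) = 130.6 / 32.00 = 4.081 mol
n/ν → H2: 6.065, O2: 4.081; O2 is limiting.
theoretical n(H2O) = (2/1) × 4.081 = 8.162 mol → 147.1 g
% yield = 62.2 / 147.1 × 100 = 42.28 %

42.3 %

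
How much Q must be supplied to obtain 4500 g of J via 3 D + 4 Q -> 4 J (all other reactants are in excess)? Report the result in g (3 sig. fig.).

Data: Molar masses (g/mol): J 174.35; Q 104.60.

2700 g

n(J) = 4500 / 174.35 = 25.81 mol
n(Q) = (4/4) × 25.81 = 25.81 mol
mass = 25.81 × 104.60 = 2700 g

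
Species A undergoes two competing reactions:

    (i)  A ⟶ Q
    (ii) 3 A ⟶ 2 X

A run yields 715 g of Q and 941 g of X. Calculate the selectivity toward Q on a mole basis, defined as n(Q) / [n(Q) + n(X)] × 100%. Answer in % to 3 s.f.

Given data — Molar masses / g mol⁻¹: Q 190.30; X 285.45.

n(Q) = 715 / 190.30 = 3.757 mol
n(X) = 941 / 285.45 = 3.297 mol
selectivity = 3.757/(3.757+3.297) × 100 = 53.26 %

53.3 %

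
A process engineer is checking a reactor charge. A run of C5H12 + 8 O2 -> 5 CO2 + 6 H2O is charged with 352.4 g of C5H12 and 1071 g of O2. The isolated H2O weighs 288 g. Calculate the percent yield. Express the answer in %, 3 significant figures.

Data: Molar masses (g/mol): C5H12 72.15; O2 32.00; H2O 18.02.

n(C5H12) = 352.4 / 72.15 = 4.884 mol
n(O2) = 1071 / 32.00 = 33.47 mol
n/ν → C5H12: 4.884, O2: 4.184; O2 is limiting.
theoretical n(H2O) = (6/8) × 33.47 = 25.10 mol → 452.3 g
% yield = 288 / 452.3 × 100 = 63.67 %

63.7 %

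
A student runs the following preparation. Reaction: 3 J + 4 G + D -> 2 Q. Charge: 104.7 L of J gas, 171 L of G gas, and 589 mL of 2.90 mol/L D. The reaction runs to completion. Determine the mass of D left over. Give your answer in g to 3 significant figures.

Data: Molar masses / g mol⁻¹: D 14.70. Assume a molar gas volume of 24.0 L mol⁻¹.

3.73 g

n(J) = 104.7 / 24.0 = 4.363 mol
n(G) = 171.0 / 24.0 = 7.125 mol
n(D) = 2.90 × 589.0/1000 = 1.708 mol
n/ν for J = 4.363/3 = 1.454
n/ν for G = 7.125/4 = 1.781
n/ν for D = 1.708/1 = 1.708
Smallest n/ν is J → limiting reagent.
D consumed = (1/3) × 4.363 = 1.454 mol
D remaining = 1.708 − 1.454 = 0.2540 mol
mass = 0.2540 × 14.70 = 3.734 g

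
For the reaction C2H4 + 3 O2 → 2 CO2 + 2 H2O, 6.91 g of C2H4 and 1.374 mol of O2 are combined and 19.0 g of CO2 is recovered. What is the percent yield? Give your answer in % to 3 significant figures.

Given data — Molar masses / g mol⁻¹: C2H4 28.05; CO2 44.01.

87.6 %

n(C2H4) = 6.910 / 28.05 = 0.2463 mol
n(O2) = 1.374 mol
n/ν for C2H4 = 0.2463/1 = 0.2463
n/ν for O2 = 1.374/3 = 0.4580
Smallest n/ν is C2H4 → limiting reagent.
theoretical n(CO2) = (2/1) × 0.2463 = 0.4926 mol → 21.68 g
% yield = 19.0 / 21.68 × 100 = 87.64 %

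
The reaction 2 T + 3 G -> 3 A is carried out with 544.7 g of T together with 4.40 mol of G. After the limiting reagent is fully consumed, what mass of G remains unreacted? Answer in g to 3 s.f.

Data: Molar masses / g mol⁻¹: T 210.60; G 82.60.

n(T) = 544.7 / 210.60 = 2.586 mol
n(G) = 4.400 mol
n/ν → T: 1.293, G: 1.467; T is limiting.
G consumed = (3/2) × 2.586 = 3.879 mol
G remaining = 4.400 − 3.879 = 0.5210 mol
mass = 0.5210 × 82.60 = 43.03 g

43.0 g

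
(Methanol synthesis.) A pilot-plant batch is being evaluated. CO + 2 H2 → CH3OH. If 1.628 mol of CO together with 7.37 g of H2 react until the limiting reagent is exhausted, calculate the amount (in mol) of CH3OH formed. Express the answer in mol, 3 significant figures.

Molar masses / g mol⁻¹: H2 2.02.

1.63 mol

n(CO) = 1.628 mol
n(H2) = 7.370 / 2.02 = 3.649 mol
n/ν → CO: 1.628, H2: 1.825; CO is limiting.
n(CH3OH) = (1/1) × 1.628 = 1.628 mol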